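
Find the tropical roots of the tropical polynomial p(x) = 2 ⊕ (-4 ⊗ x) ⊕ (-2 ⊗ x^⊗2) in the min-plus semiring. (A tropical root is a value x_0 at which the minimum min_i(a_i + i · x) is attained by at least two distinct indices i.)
Roots: {-2, 6}

Each tropical root is a break point of the lower envelope of the lines y = a_i + i · x (there are 3 lines, with slopes 0, 1, ..., 2). Only the lines that attain the minimum somewhere contribute to roots; other lines are dominated. Here the surviving (envelope) indices are i = 2, i = 1, i = 0.
Intersections between consecutive envelope lines give the roots: for adjacent envelope indices i < j the intersection is x = (a_i − a_j) / (j − i). Reading off the sorted break points: {-2, 6}.
Verification: at each break x_0, at least two indices attain the minimum of min_i(a_i + i · x_0).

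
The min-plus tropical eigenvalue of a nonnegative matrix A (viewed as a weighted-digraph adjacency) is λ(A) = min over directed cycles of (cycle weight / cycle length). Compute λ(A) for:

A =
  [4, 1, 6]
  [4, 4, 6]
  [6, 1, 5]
λ(A) = 5/2

Enumerate directed cycles and compute their means (weight / length). Sample:
  cycle 0 → 0: weight = 4, length = 1, mean = 4/1 ≈ 4.000
  cycle 1 → 1: weight = 4, length = 1, mean = 4/1 ≈ 4.000
  cycle 2 → 2: weight = 5, length = 1, mean = 5/1 ≈ 5.000
  cycle 0 → 1 → 0: weight = 5, length = 2, mean = 5/2 ≈ 2.500
  cycle 0 → 2 → 0: weight = 12, length = 2, mean = 12/2 ≈ 6.000
  cycle 1 → 0 → 1: weight = 5, length = 2, mean = 5/2 ≈ 2.500
Minimum mean = 2.500, attained e.g. along the cycle 0 → 1 → 0 with weight 5 and length 2. So λ(A) = 5/2 = 5/2.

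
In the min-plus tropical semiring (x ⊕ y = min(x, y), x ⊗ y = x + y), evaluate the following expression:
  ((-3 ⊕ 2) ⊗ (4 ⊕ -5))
((-3 ⊕ 2) ⊗ (4 ⊕ -5)) = -8

Expand innermost to outermost. Recall ⊕ takes the minimum of its arguments and ⊗ takes their sum. Working out the expression ((-3 ⊕ 2) ⊗ (4 ⊕ -5)) gives -8.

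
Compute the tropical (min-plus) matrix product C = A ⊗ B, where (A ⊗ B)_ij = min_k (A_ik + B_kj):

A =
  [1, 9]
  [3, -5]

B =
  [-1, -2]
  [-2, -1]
A ⊗ B =
  [0, -1]
  [-7, -6]

Apply the min-plus product entry-by-entry:
  C[0][0] = min over k of (A[0][0] + B[0][0] = 1 + -1 = 0, A[0][1] + B[1][0] = 9 + -2 = 7) = 0 (attained at k = 0)
  C[0][1] = min over k of (A[0][0] + B[0][1] = 1 + -2 = -1, A[0][1] + B[1][1] = 9 + -1 = 8) = -1 (attained at k = 0)
  C[1][0] = min over k of (A[1][0] + B[0][0] = 3 + -1 = 2, A[1][1] + B[1][0] = -5 + -2 = -7) = -7 (attained at k = 1)
  C[1][1] = min over k of (A[1][0] + B[0][1] = 3 + -2 = 1, A[1][1] + B[1][1] = -5 + -1 = -6) = -6 (attained at k = 1)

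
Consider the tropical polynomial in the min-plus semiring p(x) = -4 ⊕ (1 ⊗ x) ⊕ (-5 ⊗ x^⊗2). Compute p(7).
p(7) = -4

A tropical monomial a ⊗ x^⊗i evaluates to a + i · x. Evaluating each term at x = 7:
  Term 0 contributes -4 + 0 · 7 = -4
  Term 1 contributes 1 + 1 · 7 = 8
  Term 2 contributes -5 + 2 · 7 = 9
p(7) = ⊕ of these = min[-4, 8, 9] = -4.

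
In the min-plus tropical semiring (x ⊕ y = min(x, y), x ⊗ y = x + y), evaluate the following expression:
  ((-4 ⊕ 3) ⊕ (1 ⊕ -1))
((-4 ⊕ 3) ⊕ (1 ⊕ -1)) = -4

Expand innermost to outermost. Recall ⊕ takes the minimum of its arguments and ⊗ takes their sum. Working out the expression ((-4 ⊕ 3) ⊕ (1 ⊕ -1)) gives -4.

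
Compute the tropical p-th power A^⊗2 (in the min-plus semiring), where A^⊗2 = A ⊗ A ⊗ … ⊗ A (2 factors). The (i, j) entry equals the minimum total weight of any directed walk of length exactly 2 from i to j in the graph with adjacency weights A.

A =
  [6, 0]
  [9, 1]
A^⊗2 =
  [9, 1]
  [10, 2]

Each entry (A^⊗2)_ij equals the minimum over all length-2 walks i = v_0 → v_1 → … → v_2 = j of Σ_t A[v_t][v_{t+1}]. For example, for (i, j) = (0, 1) we minimise over 2 possible intermediate vertex sequences; the minimum is 1, attained along the walk 0 → 1 → 1.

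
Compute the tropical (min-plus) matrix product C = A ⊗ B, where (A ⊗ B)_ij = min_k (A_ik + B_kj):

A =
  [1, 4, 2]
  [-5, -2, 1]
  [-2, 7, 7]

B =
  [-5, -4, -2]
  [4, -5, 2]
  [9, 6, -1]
A ⊗ B =
  [-4, -3, -1]
  [-10, -9, -7]
  [-7, -6, -4]

Apply the min-plus product entry-by-entry:
  C[0][0] = min over k of (A[0][0] + B[0][0] = 1 + -5 = -4, A[0][1] + B[1][0] = 4 + 4 = 8, A[0][2] + B[2][0] = 2 + 9 = 11) = -4 (attained at k = 0)
  C[0][1] = min over k of (A[0][0] + B[0][1] = 1 + -4 = -3, A[0][1] + B[1][1] = 4 + -5 = -1, A[0][2] + B[2][1] = 2 + 6 = 8) = -3 (attained at k = 0)
  C[0][2] = min over k of (A[0][0] + B[0][2] = 1 + -2 = -1, A[0][1] + B[1][2] = 4 + 2 = 6, A[0][2] + B[2][2] = 2 + -1 = 1) = -1 (attained at k = 0)
  C[1][0] = min over k of (A[1][0] + B[0][0] = -5 + -5 = -10, A[1][1] + B[1][0] = -2 + 4 = 2, A[1][2] + B[2][0] = 1 + 9 = 10) = -10 (attained at k = 0)
  C[1][1] = min over k of (A[1][0] + B[0][1] = -5 + -4 = -9, A[1][1] + B[1][1] = -2 + -5 = -7, A[1][2] + B[2][1] = 1 + 6 = 7) = -9 (attained at k = 0)
  C[1][2] = min over k of (A[1][0] + B[0][2] = -5 + -2 = -7, A[1][1] + B[1][2] = -2 + 2 = 0, A[1][2] + B[2][2] = 1 + -1 = 0) = -7 (attained at k = 0)
  C[2][0] = min over k of (A[2][0] + B[0][0] = -2 + -5 = -7, A[2][1] + B[1][0] = 7 + 4 = 11, A[2][2] + B[2][0] = 7 + 9 = 16) = -7 (attained at k = 0)
  C[2][1] = min over k of (A[2][0] + B[0][1] = -2 + -4 = -6, A[2][1] + B[1][1] = 7 + -5 = 2, A[2][2] + B[2][1] = 7 + 6 = 13) = -6 (attained at k = 0)
  C[2][2] = min over k of (A[2][0] + B[0][2] = -2 + -2 = -4, A[2][1] + B[1][2] = 7 + 2 = 9, A[2][2] + B[2][2] = 7 + -1 = 6) = -4 (attained at k = 0)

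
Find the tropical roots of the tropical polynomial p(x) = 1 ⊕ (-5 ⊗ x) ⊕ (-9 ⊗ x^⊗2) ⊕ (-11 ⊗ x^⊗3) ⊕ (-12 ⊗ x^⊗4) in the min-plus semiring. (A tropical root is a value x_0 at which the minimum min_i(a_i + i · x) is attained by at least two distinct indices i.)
Roots: {1, 2, 4, 6}

Each tropical root is a break point of the lower envelope of the lines y = a_i + i · x (there are 5 lines, with slopes 0, 1, ..., 4). Only the lines that attain the minimum somewhere contribute to roots; other lines are dominated. Here the surviving (envelope) indices are i = 4, i = 3, i = 2, i = 1, i = 0.
Intersections between consecutive envelope lines give the roots: for adjacent envelope indices i < j the intersection is x = (a_i − a_j) / (j − i). Reading off the sorted break points: {1, 2, 4, 6}.
Verification: at each break x_0, at least two indices attain the minimum of min_i(a_i + i · x_0).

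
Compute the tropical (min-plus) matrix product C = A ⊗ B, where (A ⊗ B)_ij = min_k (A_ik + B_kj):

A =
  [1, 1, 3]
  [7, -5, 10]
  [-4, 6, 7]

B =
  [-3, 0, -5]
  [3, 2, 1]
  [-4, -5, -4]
A ⊗ B =
  [-2, -2, -4]
  [-2, -3, -4]
  [-7, -4, -9]

Apply the min-plus product entry-by-entry:
  C[0][0] = min over k of (A[0][0] + B[0][0] = 1 + -3 = -2, A[0][1] + B[1][0] = 1 + 3 = 4, A[0][2] + B[2][0] = 3 + -4 = -1) = -2 (attained at k = 0)
  C[0][1] = min over k of (A[0][0] + B[0][1] = 1 + 0 = 1, A[0][1] + B[1][1] = 1 + 2 = 3, A[0][2] + B[2][1] = 3 + -5 = -2) = -2 (attained at k = 2)
  C[0][2] = min over k of (A[0][0] + B[0][2] = 1 + -5 = -4, A[0][1] + B[1][2] = 1 + 1 = 2, A[0][2] + B[2][2] = 3 + -4 = -1) = -4 (attained at k = 0)
  C[1][0] = min over k of (A[1][0] + B[0][0] = 7 + -3 = 4, A[1][1] + B[1][0] = -5 + 3 = -2, A[1][2] + B[2][0] = 10 + -4 = 6) = -2 (attained at k = 1)
  C[1][1] = min over k of (A[1][0] + B[0][1] = 7 + 0 = 7, A[1][1] + B[1][1] = -5 + 2 = -3, A[1][2] + B[2][1] = 10 + -5 = 5) = -3 (attained at k = 1)
  C[1][2] = min over k of (A[1][0] + B[0][2] = 7 + -5 = 2, A[1][1] + B[1][2] = -5 + 1 = -4, A[1][2] + B[2][2] = 10 + -4 = 6) = -4 (attained at k = 1)
  C[2][0] = min over k of (A[2][0] + B[0][0] = -4 + -3 = -7, A[2][1] + B[1][0] = 6 + 3 = 9, A[2][2] + B[2][0] = 7 + -4 = 3) = -7 (attained at k = 0)
  C[2][1] = min over k of (A[2][0] + B[0][1] = -4 + 0 = -4, A[2][1] + B[1][1] = 6 + 2 = 8, A[2][2] + B[2][1] = 7 + -5 = 2) = -4 (attained at k = 0)
  C[2][2] = min over k of (A[2][0] + B[0][2] = -4 + -5 = -9, A[2][1] + B[1][2] = 6 + 1 = 7, A[2][2] + B[2][2] = 7 + -4 = 3) = -9 (attained at k = 0)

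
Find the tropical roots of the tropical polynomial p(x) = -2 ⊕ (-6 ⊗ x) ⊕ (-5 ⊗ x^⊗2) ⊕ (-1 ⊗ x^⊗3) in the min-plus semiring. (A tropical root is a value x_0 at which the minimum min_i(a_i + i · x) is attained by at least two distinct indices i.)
Roots: {-4, -1, 4}

Each tropical root is a break point of the lower envelope of the lines y = a_i + i · x (there are 4 lines, with slopes 0, 1, ..., 3). Only the lines that attain the minimum somewhere contribute to roots; other lines are dominated. Here the surviving (envelope) indices are i = 3, i = 2, i = 1, i = 0.
Intersections between consecutive envelope lines give the roots: for adjacent envelope indices i < j the intersection is x = (a_i − a_j) / (j − i). Reading off the sorted break points: {-4, -1, 4}.
Verification: at each break x_0, at least two indices attain the minimum of min_i(a_i + i · x_0).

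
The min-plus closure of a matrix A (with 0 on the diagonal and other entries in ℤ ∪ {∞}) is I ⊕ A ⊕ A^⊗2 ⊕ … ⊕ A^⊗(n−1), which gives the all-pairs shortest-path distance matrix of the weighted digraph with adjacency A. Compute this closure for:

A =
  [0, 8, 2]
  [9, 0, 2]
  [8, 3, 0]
Closure =
  [0, 5, 2]
  [9, 0, 2]
  [8, 3, 0]

This is the Floyd-Warshall all-pairs shortest-path computation. For each intermediate vertex k = 0, 1, …, 2, update dist[i][j] ← min(dist[i][j], dist[i][k] + dist[k][j]). The final matrix gives, for each (i, j), the minimum total weight of any directed path from i to j (possibly empty when i = j).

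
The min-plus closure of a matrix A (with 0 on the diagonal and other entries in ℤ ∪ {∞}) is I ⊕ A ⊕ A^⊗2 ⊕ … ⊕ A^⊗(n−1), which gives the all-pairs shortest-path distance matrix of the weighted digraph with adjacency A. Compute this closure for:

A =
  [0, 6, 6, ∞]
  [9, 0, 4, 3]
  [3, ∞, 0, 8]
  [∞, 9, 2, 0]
Closure =
  [0, 6, 6, 9]
  [7, 0, 4, 3]
  [3, 9, 0, 8]
  [5, 9, 2, 0]

This is the Floyd-Warshall all-pairs shortest-path computation. For each intermediate vertex k = 0, 1, …, 3, update dist[i][j] ← min(dist[i][j], dist[i][k] + dist[k][j]). The final matrix gives, for each (i, j), the minimum total weight of any directed path from i to j (possibly empty when i = j).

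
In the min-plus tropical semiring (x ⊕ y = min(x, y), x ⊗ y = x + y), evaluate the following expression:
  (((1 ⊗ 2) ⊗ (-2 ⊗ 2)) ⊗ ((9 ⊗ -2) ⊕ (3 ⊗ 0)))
(((1 ⊗ 2) ⊗ (-2 ⊗ 2)) ⊗ ((9 ⊗ -2) ⊕ (3 ⊗ 0))) = 6

Expand innermost to outermost. Recall ⊕ takes the minimum of its arguments and ⊗ takes their sum. Working out the expression (((1 ⊗ 2) ⊗ (-2 ⊗ 2)) ⊗ ((9 ⊗ -2) ⊕ (3 ⊗ 0))) gives 6.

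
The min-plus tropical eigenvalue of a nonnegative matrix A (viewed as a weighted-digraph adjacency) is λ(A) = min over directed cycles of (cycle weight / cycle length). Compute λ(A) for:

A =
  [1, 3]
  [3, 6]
λ(A) = 1

Enumerate directed cycles and compute their means (weight / length). Sample:
  cycle 0 → 0: weight = 1, length = 1, mean = 1/1 ≈ 1.000
  cycle 1 → 1: weight = 6, length = 1, mean = 6/1 ≈ 6.000
  cycle 0 → 1 → 0: weight = 6, length = 2, mean = 6/2 ≈ 3.000
  cycle 1 → 0 → 1: weight = 6, length = 2, mean = 6/2 ≈ 3.000
Minimum mean = 1.000, attained e.g. along the cycle 0 → 0 with weight 1 and length 1. So λ(A) = 1/1 = 1.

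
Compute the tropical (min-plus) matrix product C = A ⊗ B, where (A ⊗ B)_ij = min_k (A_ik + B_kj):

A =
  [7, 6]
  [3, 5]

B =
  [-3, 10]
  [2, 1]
A ⊗ B =
  [4, 7]
  [0, 6]

Apply the min-plus product entry-by-entry:
  C[0][0] = min over k of (A[0][0] + B[0][0] = 7 + -3 = 4, A[0][1] + B[1][0] = 6 + 2 = 8) = 4 (attained at k = 0)
  C[0][1] = min over k of (A[0][0] + B[0][1] = 7 + 10 = 17, A[0][1] + B[1][1] = 6 + 1 = 7) = 7 (attained at k = 1)
  C[1][0] = min over k of (A[1][0] + B[0][0] = 3 + -3 = 0, A[1][1] + B[1][0] = 5 + 2 = 7) = 0 (attained at k = 0)
  C[1][1] = min over k of (A[1][0] + B[0][1] = 3 + 10 = 13, A[1][1] + B[1][1] = 5 + 1 = 6) = 6 (attained at k = 1)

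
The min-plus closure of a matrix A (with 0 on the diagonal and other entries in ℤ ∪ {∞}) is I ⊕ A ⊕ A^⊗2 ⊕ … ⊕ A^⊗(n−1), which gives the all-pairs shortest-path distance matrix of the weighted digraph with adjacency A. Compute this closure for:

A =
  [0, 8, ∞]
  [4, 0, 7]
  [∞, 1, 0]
Closure =
  [0, 8, 15]
  [4, 0, 7]
  [5, 1, 0]

This is the Floyd-Warshall all-pairs shortest-path computation. For each intermediate vertex k = 0, 1, …, 2, update dist[i][j] ← min(dist[i][j], dist[i][k] + dist[k][j]). The final matrix gives, for each (i, j), the minimum total weight of any directed path from i to j (possibly empty when i = j).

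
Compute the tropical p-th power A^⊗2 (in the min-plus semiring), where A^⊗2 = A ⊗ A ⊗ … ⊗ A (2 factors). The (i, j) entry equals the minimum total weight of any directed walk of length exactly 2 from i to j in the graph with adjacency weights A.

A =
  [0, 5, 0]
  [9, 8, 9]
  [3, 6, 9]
A^⊗2 =
  [0, 5, 0]
  [9, 14, 9]
  [3, 8, 3]

Each entry (A^⊗2)_ij equals the minimum over all length-2 walks i = v_0 → v_1 → … → v_2 = j of Σ_t A[v_t][v_{t+1}]. For example, for (i, j) = (0, 2) we minimise over 3 possible intermediate vertex sequences; the minimum is 0, attained along the walk 0 → 0 → 2.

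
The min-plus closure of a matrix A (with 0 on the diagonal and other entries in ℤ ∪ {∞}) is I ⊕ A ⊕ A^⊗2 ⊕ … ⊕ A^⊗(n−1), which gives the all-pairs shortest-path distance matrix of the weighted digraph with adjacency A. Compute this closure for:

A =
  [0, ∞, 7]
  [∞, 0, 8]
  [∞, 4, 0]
Closure =
  [0, 11, 7]
  [∞, 0, 8]
  [∞, 4, 0]

This is the Floyd-Warshall all-pairs shortest-path computation. For each intermediate vertex k = 0, 1, …, 2, update dist[i][j] ← min(dist[i][j], dist[i][k] + dist[k][j]). The final matrix gives, for each (i, j), the minimum total weight of any directed path from i to j (possibly empty when i = j).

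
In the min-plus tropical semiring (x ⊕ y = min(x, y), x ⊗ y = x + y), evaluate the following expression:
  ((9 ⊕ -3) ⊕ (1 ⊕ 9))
((9 ⊕ -3) ⊕ (1 ⊕ 9)) = -3

Expand innermost to outermost. Recall ⊕ takes the minimum of its arguments and ⊗ takes their sum. Working out the expression ((9 ⊕ -3) ⊕ (1 ⊕ 9)) gives -3.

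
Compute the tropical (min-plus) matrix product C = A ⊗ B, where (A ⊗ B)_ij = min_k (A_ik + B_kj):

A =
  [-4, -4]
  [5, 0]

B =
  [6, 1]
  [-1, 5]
A ⊗ B =
  [-5, -3]
  [-1, 5]

Apply the min-plus product entry-by-entry:
  C[0][0] = min over k of (A[0][0] + B[0][0] = -4 + 6 = 2, A[0][1] + B[1][0] = -4 + -1 = -5) = -5 (attained at k = 1)
  C[0][1] = min over k of (A[0][0] + B[0][1] = -4 + 1 = -3, A[0][1] + B[1][1] = -4 + 5 = 1) = -3 (attained at k = 0)
  C[1][0] = min over k of (A[1][0] + B[0][0] = 5 + 6 = 11, A[1][1] + B[1][0] = 0 + -1 = -1) = -1 (attained at k = 1)
  C[1][1] = min over k of (A[1][0] + B[0][1] = 5 + 1 = 6, A[1][1] + B[1][1] = 0 + 5 = 5) = 5 (attained at k = 1)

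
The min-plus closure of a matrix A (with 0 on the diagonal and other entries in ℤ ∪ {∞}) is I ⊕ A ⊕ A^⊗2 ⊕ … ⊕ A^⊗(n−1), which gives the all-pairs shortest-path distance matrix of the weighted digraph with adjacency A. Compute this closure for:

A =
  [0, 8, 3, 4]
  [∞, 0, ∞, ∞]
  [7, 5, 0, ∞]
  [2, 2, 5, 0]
Closure =
  [0, 6, 3, 4]
  [∞, 0, ∞, ∞]
  [7, 5, 0, 11]
  [2, 2, 5, 0]

This is the Floyd-Warshall all-pairs shortest-path computation. For each intermediate vertex k = 0, 1, …, 3, update dist[i][j] ← min(dist[i][j], dist[i][k] + dist[k][j]). The final matrix gives, for each (i, j), the minimum total weight of any directed path from i to j (possibly empty when i = j).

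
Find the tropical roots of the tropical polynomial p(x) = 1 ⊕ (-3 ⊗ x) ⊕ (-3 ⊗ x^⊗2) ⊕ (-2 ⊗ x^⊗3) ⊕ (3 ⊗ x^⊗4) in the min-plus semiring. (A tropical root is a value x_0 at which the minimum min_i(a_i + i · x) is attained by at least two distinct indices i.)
Roots: {-5, -1, 0, 4}

Each tropical root is a break point of the lower envelope of the lines y = a_i + i · x (there are 5 lines, with slopes 0, 1, ..., 4). Only the lines that attain the minimum somewhere contribute to roots; other lines are dominated. Here the surviving (envelope) indices are i = 4, i = 3, i = 2, i = 1, i = 0.
Intersections between consecutive envelope lines give the roots: for adjacent envelope indices i < j the intersection is x = (a_i − a_j) / (j − i). Reading off the sorted break points: {-5, -1, 0, 4}.
Verification: at each break x_0, at least two indices attain the minimum of min_i(a_i + i · x_0).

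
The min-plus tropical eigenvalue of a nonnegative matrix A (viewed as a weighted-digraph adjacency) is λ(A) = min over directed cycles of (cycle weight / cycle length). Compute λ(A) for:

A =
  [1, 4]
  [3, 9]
λ(A) = 1

Enumerate directed cycles and compute their means (weight / length). Sample:
  cycle 0 → 0: weight = 1, length = 1, mean = 1/1 ≈ 1.000
  cycle 1 → 1: weight = 9, length = 1, mean = 9/1 ≈ 9.000
  cycle 0 → 1 → 0: weight = 7, length = 2, mean = 7/2 ≈ 3.500
  cycle 1 → 0 → 1: weight = 7, length = 2, mean = 7/2 ≈ 3.500
Minimum mean = 1.000, attained e.g. along the cycle 0 → 0 with weight 1 and length 1. So λ(A) = 1/1 = 1.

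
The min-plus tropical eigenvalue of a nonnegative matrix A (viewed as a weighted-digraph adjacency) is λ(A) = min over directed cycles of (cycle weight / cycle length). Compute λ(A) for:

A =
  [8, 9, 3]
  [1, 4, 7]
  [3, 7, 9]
λ(A) = 3

Enumerate directed cycles and compute their means (weight / length). Sample:
  cycle 0 → 0: weight = 8, length = 1, mean = 8/1 ≈ 8.000
  cycle 1 → 1: weight = 4, length = 1, mean = 4/1 ≈ 4.000
  cycle 2 → 2: weight = 9, length = 1, mean = 9/1 ≈ 9.000
  cycle 0 → 1 → 0: weight = 10, length = 2, mean = 10/2 ≈ 5.000
  cycle 0 → 2 → 0: weight = 6, length = 2, mean = 6/2 ≈ 3.000
  cycle 1 → 0 → 1: weight = 10, length = 2, mean = 10/2 ≈ 5.000
Minimum mean = 3.000, attained e.g. along the cycle 0 → 2 → 0 with weight 6 and length 2. So λ(A) = 6/2 = 3.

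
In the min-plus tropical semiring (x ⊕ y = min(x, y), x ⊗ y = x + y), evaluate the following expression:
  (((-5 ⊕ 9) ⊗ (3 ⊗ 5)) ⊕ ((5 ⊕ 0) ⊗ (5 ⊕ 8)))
(((-5 ⊕ 9) ⊗ (3 ⊗ 5)) ⊕ ((5 ⊕ 0) ⊗ (5 ⊕ 8))) = 3

Expand innermost to outermost. Recall ⊕ takes the minimum of its arguments and ⊗ takes their sum. Working out the expression (((-5 ⊕ 9) ⊗ (3 ⊗ 5)) ⊕ ((5 ⊕ 0) ⊗ (5 ⊕ 8))) gives 3.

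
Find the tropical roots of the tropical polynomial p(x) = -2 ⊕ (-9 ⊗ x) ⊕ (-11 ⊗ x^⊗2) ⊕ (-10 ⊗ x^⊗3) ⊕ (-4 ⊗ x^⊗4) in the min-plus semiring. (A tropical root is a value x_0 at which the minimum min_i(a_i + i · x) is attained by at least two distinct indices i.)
Roots: {-6, -1, 2, 7}

Each tropical root is a break point of the lower envelope of the lines y = a_i + i · x (there are 5 lines, with slopes 0, 1, ..., 4). Only the lines that attain the minimum somewhere contribute to roots; other lines are dominated. Here the surviving (envelope) indices are i = 4, i = 3, i = 2, i = 1, i = 0.
Intersections between consecutive envelope lines give the roots: for adjacent envelope indices i < j the intersection is x = (a_i − a_j) / (j − i). Reading off the sorted break points: {-6, -1, 2, 7}.
Verification: at each break x_0, at least two indices attain the minimum of min_i(a_i + i · x_0).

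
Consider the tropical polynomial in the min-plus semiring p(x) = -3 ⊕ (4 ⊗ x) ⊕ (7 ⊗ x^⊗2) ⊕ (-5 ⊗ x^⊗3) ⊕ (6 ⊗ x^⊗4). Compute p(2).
p(2) = -3

A tropical monomial a ⊗ x^⊗i evaluates to a + i · x. Evaluating each term at x = 2:
  Term 0 contributes -3 + 0 · 2 = -3
  Term 1 contributes 4 + 1 · 2 = 6
  Term 2 contributes 7 + 2 · 2 = 11
  Term 3 contributes -5 + 3 · 2 = 1
  Term 4 contributes 6 + 4 · 2 = 14
p(2) = ⊕ of these = min[-3, 6, 11, 1, 14] = -3.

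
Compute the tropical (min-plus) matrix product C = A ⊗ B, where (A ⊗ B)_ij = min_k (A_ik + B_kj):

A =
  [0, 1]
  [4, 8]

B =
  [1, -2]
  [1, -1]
A ⊗ B =
  [1, -2]
  [5, 2]

Apply the min-plus product entry-by-entry:
  C[0][0] = min over k of (A[0][0] + B[0][0] = 0 + 1 = 1, A[0][1] + B[1][0] = 1 + 1 = 2) = 1 (attained at k = 0)
  C[0][1] = min over k of (A[0][0] + B[0][1] = 0 + -2 = -2, A[0][1] + B[1][1] = 1 + -1 = 0) = -2 (attained at k = 0)
  C[1][0] = min over k of (A[1][0] + B[0][0] = 4 + 1 = 5, A[1][1] + B[1][0] = 8 + 1 = 9) = 5 (attained at k = 0)
  C[1][1] = min over k of (A[1][0] + B[0][1] = 4 + -2 = 2, A[1][1] + B[1][1] = 8 + -1 = 7) = 2 (attained at k = 0)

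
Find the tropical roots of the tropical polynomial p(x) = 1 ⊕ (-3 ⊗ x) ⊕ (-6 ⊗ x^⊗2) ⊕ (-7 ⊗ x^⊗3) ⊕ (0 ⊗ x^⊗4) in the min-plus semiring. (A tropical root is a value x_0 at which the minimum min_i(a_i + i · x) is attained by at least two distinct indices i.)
Roots: {-7, 1, 3, 4}

Each tropical root is a break point of the lower envelope of the lines y = a_i + i · x (there are 5 lines, with slopes 0, 1, ..., 4). Only the lines that attain the minimum somewhere contribute to roots; other lines are dominated. Here the surviving (envelope) indices are i = 4, i = 3, i = 2, i = 1, i = 0.
Intersections between consecutive envelope lines give the roots: for adjacent envelope indices i < j the intersection is x = (a_i − a_j) / (j − i). Reading off the sorted break points: {-7, 1, 3, 4}.
Verification: at each break x_0, at least two indices attain the minimum of min_i(a_i + i · x_0).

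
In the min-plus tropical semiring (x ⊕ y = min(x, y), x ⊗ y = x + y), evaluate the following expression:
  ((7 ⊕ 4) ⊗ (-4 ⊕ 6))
((7 ⊕ 4) ⊗ (-4 ⊕ 6)) = 0

Expand innermost to outermost. Recall ⊕ takes the minimum of its arguments and ⊗ takes their sum. Working out the expression ((7 ⊕ 4) ⊗ (-4 ⊕ 6)) gives 0.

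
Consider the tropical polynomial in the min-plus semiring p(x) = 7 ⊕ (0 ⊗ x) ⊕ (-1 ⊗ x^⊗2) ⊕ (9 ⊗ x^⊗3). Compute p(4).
p(4) = 4

A tropical monomial a ⊗ x^⊗i evaluates to a + i · x. Evaluating each term at x = 4:
  Term 0 contributes 7 + 0 · 4 = 7
  Term 1 contributes 0 + 1 · 4 = 4
  Term 2 contributes -1 + 2 · 4 = 7
  Term 3 contributes 9 + 3 · 4 = 21
p(4) = ⊕ of these = min[7, 4, 7, 21] = 4.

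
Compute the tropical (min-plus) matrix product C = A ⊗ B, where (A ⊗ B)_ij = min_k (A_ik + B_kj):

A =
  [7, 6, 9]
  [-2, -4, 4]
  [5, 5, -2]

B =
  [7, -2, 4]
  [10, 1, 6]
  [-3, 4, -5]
A ⊗ B =
  [6, 5, 4]
  [1, -4, -1]
  [-5, 2, -7]

Apply the min-plus product entry-by-entry:
  C[0][0] = min over k of (A[0][0] + B[0][0] = 7 + 7 = 14, A[0][1] + B[1][0] = 6 + 10 = 16, A[0][2] + B[2][0] = 9 + -3 = 6) = 6 (attained at k = 2)
  C[0][1] = min over k of (A[0][0] + B[0][1] = 7 + -2 = 5, A[0][1] + B[1][1] = 6 + 1 = 7, A[0][2] + B[2][1] = 9 + 4 = 13) = 5 (attained at k = 0)
  C[0][2] = min over k of (A[0][0] + B[0][2] = 7 + 4 = 11, A[0][1] + B[1][2] = 6 + 6 = 12, A[0][2] + B[2][2] = 9 + -5 = 4) = 4 (attained at k = 2)
  C[1][0] = min over k of (A[1][0] + B[0][0] = -2 + 7 = 5, A[1][1] + B[1][0] = -4 + 10 = 6, A[1][2] + B[2][0] = 4 + -3 = 1) = 1 (attained at k = 2)
  C[1][1] = min over k of (A[1][0] + B[0][1] = -2 + -2 = -4, A[1][1] + B[1][1] = -4 + 1 = -3, A[1][2] + B[2][1] = 4 + 4 = 8) = -4 (attained at k = 0)
  C[1][2] = min over k of (A[1][0] + B[0][2] = -2 + 4 = 2, A[1][1] + B[1][2] = -4 + 6 = 2, A[1][2] + B[2][2] = 4 + -5 = -1) = -1 (attained at k = 2)
  C[2][0] = min over k of (A[2][0] + B[0][0] = 5 + 7 = 12, A[2][1] + B[1][0] = 5 + 10 = 15, A[2][2] + B[2][0] = -2 + -3 = -5) = -5 (attained at k = 2)
  C[2][1] = min over k of (A[2][0] + B[0][1] = 5 + -2 = 3, A[2][1] + B[1][1] = 5 + 1 = 6, A[2][2] + B[2][1] = -2 + 4 = 2) = 2 (attained at k = 2)
  C[2][2] = min over k of (A[2][0] + B[0][2] = 5 + 4 = 9, A[2][1] + B[1][2] = 5 + 6 = 11, A[2][2] + B[2][2] = -2 + -5 = -7) = -7 (attained at k = 2)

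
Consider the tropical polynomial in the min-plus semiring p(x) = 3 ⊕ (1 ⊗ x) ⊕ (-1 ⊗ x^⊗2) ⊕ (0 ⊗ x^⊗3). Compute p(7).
p(7) = 3

A tropical monomial a ⊗ x^⊗i evaluates to a + i · x. Evaluating each term at x = 7:
  Term 0 contributes 3 + 0 · 7 = 3
  Term 1 contributes 1 + 1 · 7 = 8
  Term 2 contributes -1 + 2 · 7 = 13
  Term 3 contributes 0 + 3 · 7 = 21
p(7) = ⊕ of these = min[3, 8, 13, 21] = 3.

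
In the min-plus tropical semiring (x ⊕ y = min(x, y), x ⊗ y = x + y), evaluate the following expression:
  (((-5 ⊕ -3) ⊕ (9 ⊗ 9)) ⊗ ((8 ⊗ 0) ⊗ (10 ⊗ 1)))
(((-5 ⊕ -3) ⊕ (9 ⊗ 9)) ⊗ ((8 ⊗ 0) ⊗ (10 ⊗ 1))) = 14

Expand innermost to outermost. Recall ⊕ takes the minimum of its arguments and ⊗ takes their sum. Working out the expression (((-5 ⊕ -3) ⊕ (9 ⊗ 9)) ⊗ ((8 ⊗ 0) ⊗ (10 ⊗ 1))) gives 14.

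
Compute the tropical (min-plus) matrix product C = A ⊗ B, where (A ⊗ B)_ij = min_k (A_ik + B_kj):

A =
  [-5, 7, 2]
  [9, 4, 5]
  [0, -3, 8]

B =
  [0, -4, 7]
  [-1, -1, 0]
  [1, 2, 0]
A ⊗ B =
  [-5, -9, 2]
  [3, 3, 4]
  [-4, -4, -3]

Apply the min-plus product entry-by-entry:
  C[0][0] = min over k of (A[0][0] + B[0][0] = -5 + 0 = -5, A[0][1] + B[1][0] = 7 + -1 = 6, A[0][2] + B[2][0] = 2 + 1 = 3) = -5 (attained at k = 0)
  C[0][1] = min over k of (A[0][0] + B[0][1] = -5 + -4 = -9, A[0][1] + B[1][1] = 7 + -1 = 6, A[0][2] + B[2][1] = 2 + 2 = 4) = -9 (attained at k = 0)
  C[0][2] = min over k of (A[0][0] + B[0][2] = -5 + 7 = 2, A[0][1] + B[1][2] = 7 + 0 = 7, A[0][2] + B[2][2] = 2 + 0 = 2) = 2 (attained at k = 0)
  C[1][0] = min over k of (A[1][0] + B[0][0] = 9 + 0 = 9, A[1][1] + B[1][0] = 4 + -1 = 3, A[1][2] + B[2][0] = 5 + 1 = 6) = 3 (attained at k = 1)
  C[1][1] = min over k of (A[1][0] + B[0][1] = 9 + -4 = 5, A[1][1] + B[1][1] = 4 + -1 = 3, A[1][2] + B[2][1] = 5 + 2 = 7) = 3 (attained at k = 1)
  C[1][2] = min over k of (A[1][0] + B[0][2] = 9 + 7 = 16, A[1][1] + B[1][2] = 4 + 0 = 4, A[1][2] + B[2][2] = 5 + 0 = 5) = 4 (attained at k = 1)
  C[2][0] = min over k of (A[2][0] + B[0][0] = 0 + 0 = 0, A[2][1] + B[1][0] = -3 + -1 = -4, A[2][2] + B[2][0] = 8 + 1 = 9) = -4 (attained at k = 1)
  C[2][1] = min over k of (A[2][0] + B[0][1] = 0 + -4 = -4, A[2][1] + B[1][1] = -3 + -1 = -4, A[2][2] + B[2][1] = 8 + 2 = 10) = -4 (attained at k = 0)
  C[2][2] = min over k of (A[2][0] + B[0][2] = 0 + 7 = 7, A[2][1] + B[1][2] = -3 + 0 = -3, A[2][2] + B[2][2] = 8 + 0 = 8) = -3 (attained at k = 1)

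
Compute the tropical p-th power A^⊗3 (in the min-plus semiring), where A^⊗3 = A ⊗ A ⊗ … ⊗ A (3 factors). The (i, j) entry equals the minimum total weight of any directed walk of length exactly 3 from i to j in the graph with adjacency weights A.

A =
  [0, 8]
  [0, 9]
A^⊗3 =
  [0, 8]
  [0, 8]

Each entry (A^⊗3)_ij equals the minimum over all length-3 walks i = v_0 → v_1 → … → v_3 = j of Σ_t A[v_t][v_{t+1}]. For example, for (i, j) = (0, 1) we minimise over 4 possible intermediate vertex sequences; the minimum is 8, attained along the walk 0 → 0 → 0 → 1.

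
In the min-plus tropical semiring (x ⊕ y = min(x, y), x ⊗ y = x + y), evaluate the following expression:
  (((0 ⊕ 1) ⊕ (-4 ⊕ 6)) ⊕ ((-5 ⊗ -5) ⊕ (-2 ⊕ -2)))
(((0 ⊕ 1) ⊕ (-4 ⊕ 6)) ⊕ ((-5 ⊗ -5) ⊕ (-2 ⊕ -2))) = -10

Expand innermost to outermost. Recall ⊕ takes the minimum of its arguments and ⊗ takes their sum. Working out the expression (((0 ⊕ 1) ⊕ (-4 ⊕ 6)) ⊕ ((-5 ⊗ -5) ⊕ (-2 ⊕ -2))) gives -10.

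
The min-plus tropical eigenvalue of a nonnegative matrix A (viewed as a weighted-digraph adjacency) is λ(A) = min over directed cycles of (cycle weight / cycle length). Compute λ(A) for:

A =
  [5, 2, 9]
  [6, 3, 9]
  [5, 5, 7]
λ(A) = 3

Enumerate directed cycles and compute their means (weight / length). Sample:
  cycle 0 → 0: weight = 5, length = 1, mean = 5/1 ≈ 5.000
  cycle 1 → 1: weight = 3, length = 1, mean = 3/1 ≈ 3.000
  cycle 2 → 2: weight = 7, length = 1, mean = 7/1 ≈ 7.000
  cycle 0 → 1 → 0: weight = 8, length = 2, mean = 8/2 ≈ 4.000
  cycle 0 → 2 → 0: weight = 14, length = 2, mean = 14/2 ≈ 7.000
  cycle 1 → 0 → 1: weight = 8, length = 2, mean = 8/2 ≈ 4.000
Minimum mean = 3.000, attained e.g. along the cycle 1 → 1 with weight 3 and length 1. So λ(A) = 3/1 = 3.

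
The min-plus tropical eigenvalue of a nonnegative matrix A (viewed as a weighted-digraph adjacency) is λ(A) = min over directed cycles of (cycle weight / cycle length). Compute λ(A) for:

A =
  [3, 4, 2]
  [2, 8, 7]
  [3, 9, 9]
λ(A) = 5/2

Enumerate directed cycles and compute their means (weight / length). Sample:
  cycle 0 → 0: weight = 3, length = 1, mean = 3/1 ≈ 3.000
  cycle 1 → 1: weight = 8, length = 1, mean = 8/1 ≈ 8.000
  cycle 2 → 2: weight = 9, length = 1, mean = 9/1 ≈ 9.000
  cycle 0 → 1 → 0: weight = 6, length = 2, mean = 6/2 ≈ 3.000
  cycle 0 → 2 → 0: weight = 5, length = 2, mean = 5/2 ≈ 2.500
  cycle 1 → 0 → 1: weight = 6, length = 2, mean = 6/2 ≈ 3.000
Minimum mean = 2.500, attained e.g. along the cycle 0 → 2 → 0 with weight 5 and length 2. So λ(A) = 5/2 = 5/2.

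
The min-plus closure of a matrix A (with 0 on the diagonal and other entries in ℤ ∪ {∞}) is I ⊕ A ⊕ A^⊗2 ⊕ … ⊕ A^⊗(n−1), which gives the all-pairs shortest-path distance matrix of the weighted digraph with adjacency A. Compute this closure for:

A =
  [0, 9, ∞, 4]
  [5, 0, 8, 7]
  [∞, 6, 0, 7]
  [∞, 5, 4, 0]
Closure =
  [0, 9, 8, 4]
  [5, 0, 8, 7]
  [11, 6, 0, 7]
  [10, 5, 4, 0]

This is the Floyd-Warshall all-pairs shortest-path computation. For each intermediate vertex k = 0, 1, …, 3, update dist[i][j] ← min(dist[i][j], dist[i][k] + dist[k][j]). The final matrix gives, for each (i, j), the minimum total weight of any directed path from i to j (possibly empty when i = j).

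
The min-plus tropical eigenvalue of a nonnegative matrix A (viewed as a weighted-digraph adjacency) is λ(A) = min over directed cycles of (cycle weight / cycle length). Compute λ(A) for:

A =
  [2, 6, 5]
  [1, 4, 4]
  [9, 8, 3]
λ(A) = 2

Enumerate directed cycles and compute their means (weight / length). Sample:
  cycle 0 → 0: weight = 2, length = 1, mean = 2/1 ≈ 2.000
  cycle 1 → 1: weight = 4, length = 1, mean = 4/1 ≈ 4.000
  cycle 2 → 2: weight = 3, length = 1, mean = 3/1 ≈ 3.000
  cycle 0 → 1 → 0: weight = 7, length = 2, mean = 7/2 ≈ 3.500
  cycle 0 → 2 → 0: weight = 14, length = 2, mean = 14/2 ≈ 7.000
  cycle 1 → 0 → 1: weight = 7, length = 2, mean = 7/2 ≈ 3.500
Minimum mean = 2.000, attained e.g. along the cycle 0 → 0 with weight 2 and length 1. So λ(A) = 2/1 = 2.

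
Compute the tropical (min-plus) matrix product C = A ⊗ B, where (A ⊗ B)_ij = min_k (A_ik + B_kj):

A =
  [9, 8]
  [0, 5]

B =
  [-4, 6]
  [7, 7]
A ⊗ B =
  [5, 15]
  [-4, 6]

Apply the min-plus product entry-by-entry:
  C[0][0] = min over k of (A[0][0] + B[0][0] = 9 + -4 = 5, A[0][1] + B[1][0] = 8 + 7 = 15) = 5 (attained at k = 0)
  C[0][1] = min over k of (A[0][0] + B[0][1] = 9 + 6 = 15, A[0][1] + B[1][1] = 8 + 7 = 15) = 15 (attained at k = 0)
  C[1][0] = min over k of (A[1][0] + B[0][0] = 0 + -4 = -4, A[1][1] + B[1][0] = 5 + 7 = 12) = -4 (attained at k = 0)
  C[1][1] = min over k of (A[1][0] + B[0][1] = 0 + 6 = 6, A[1][1] + B[1][1] = 5 + 7 = 12) = 6 (attained at k = 0)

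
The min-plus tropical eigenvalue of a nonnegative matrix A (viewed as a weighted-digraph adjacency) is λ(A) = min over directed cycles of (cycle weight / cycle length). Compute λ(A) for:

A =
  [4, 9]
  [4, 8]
λ(A) = 4

Enumerate directed cycles and compute their means (weight / length). Sample:
  cycle 0 → 0: weight = 4, length = 1, mean = 4/1 ≈ 4.000
  cycle 1 → 1: weight = 8, length = 1, mean = 8/1 ≈ 8.000
  cycle 0 → 1 → 0: weight = 13, length = 2, mean = 13/2 ≈ 6.500
  cycle 1 → 0 → 1: weight = 13, length = 2, mean = 13/2 ≈ 6.500
Minimum mean = 4.000, attained e.g. along the cycle 0 → 0 with weight 4 and length 1. So λ(A) = 4/1 = 4.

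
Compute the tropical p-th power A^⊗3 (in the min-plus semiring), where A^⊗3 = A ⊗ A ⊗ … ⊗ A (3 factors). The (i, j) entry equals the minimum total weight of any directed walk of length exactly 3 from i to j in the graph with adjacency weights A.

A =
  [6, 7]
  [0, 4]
A^⊗3 =
  [11, 14]
  [7, 11]

Each entry (A^⊗3)_ij equals the minimum over all length-3 walks i = v_0 → v_1 → … → v_3 = j of Σ_t A[v_t][v_{t+1}]. For example, for (i, j) = (0, 1) we minimise over 4 possible intermediate vertex sequences; the minimum is 14, attained along the walk 0 → 1 → 0 → 1.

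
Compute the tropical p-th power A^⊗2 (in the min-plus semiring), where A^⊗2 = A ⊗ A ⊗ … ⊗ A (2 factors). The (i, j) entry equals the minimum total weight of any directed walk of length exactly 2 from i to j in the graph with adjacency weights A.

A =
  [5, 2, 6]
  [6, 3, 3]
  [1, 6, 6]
A^⊗2 =
  [7, 5, 5]
  [4, 6, 6]
  [6, 3, 7]

Each entry (A^⊗2)_ij equals the minimum over all length-2 walks i = v_0 → v_1 → … → v_2 = j of Σ_t A[v_t][v_{t+1}]. For example, for (i, j) = (0, 2) we minimise over 3 possible intermediate vertex sequences; the minimum is 5, attained along the walk 0 → 1 → 2.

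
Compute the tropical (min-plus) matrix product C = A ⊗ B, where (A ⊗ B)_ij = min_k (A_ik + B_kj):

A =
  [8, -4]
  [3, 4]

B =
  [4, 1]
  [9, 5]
A ⊗ B =
  [5, 1]
  [7, 4]

Apply the min-plus product entry-by-entry:
  C[0][0] = min over k of (A[0][0] + B[0][0] = 8 + 4 = 12, A[0][1] + B[1][0] = -4 + 9 = 5) = 5 (attained at k = 1)
  C[0][1] = min over k of (A[0][0] + B[0][1] = 8 + 1 = 9, A[0][1] + B[1][1] = -4 + 5 = 1) = 1 (attained at k = 1)
  C[1][0] = min over k of (A[1][0] + B[0][0] = 3 + 4 = 7, A[1][1] + B[1][0] = 4 + 9 = 13) = 7 (attained at k = 0)
  C[1][1] = min over k of (A[1][0] + B[0][1] = 3 + 1 = 4, A[1][1] + B[1][1] = 4 + 5 = 9) = 4 (attained at k = 0)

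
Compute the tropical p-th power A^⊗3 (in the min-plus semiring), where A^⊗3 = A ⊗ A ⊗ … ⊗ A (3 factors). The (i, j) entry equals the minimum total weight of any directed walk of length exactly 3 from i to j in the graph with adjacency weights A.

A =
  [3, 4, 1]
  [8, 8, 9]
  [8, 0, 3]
A^⊗3 =
  [9, 4, 7]
  [14, 9, 12]
  [11, 6, 9]

Each entry (A^⊗3)_ij equals the minimum over all length-3 walks i = v_0 → v_1 → … → v_3 = j of Σ_t A[v_t][v_{t+1}]. For example, for (i, j) = (0, 2) we minimise over 9 possible intermediate vertex sequences; the minimum is 7, attained along the walk 0 → 0 → 0 → 2.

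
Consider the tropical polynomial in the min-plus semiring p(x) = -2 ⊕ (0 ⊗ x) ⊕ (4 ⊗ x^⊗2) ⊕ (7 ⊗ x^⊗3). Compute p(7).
p(7) = -2

A tropical monomial a ⊗ x^⊗i evaluates to a + i · x. Evaluating each term at x = 7:
  Term 0 contributes -2 + 0 · 7 = -2
  Term 1 contributes 0 + 1 · 7 = 7
  Term 2 contributes 4 + 2 · 7 = 18
  Term 3 contributes 7 + 3 · 7 = 28
p(7) = ⊕ of these = min[-2, 7, 18, 28] = -2.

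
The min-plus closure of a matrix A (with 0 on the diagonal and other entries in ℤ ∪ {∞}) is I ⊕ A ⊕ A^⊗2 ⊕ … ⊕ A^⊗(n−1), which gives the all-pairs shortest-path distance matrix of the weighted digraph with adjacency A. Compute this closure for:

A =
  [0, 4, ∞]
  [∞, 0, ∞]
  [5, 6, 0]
Closure =
  [0, 4, ∞]
  [∞, 0, ∞]
  [5, 6, 0]

This is the Floyd-Warshall all-pairs shortest-path computation. For each intermediate vertex k = 0, 1, …, 2, update dist[i][j] ← min(dist[i][j], dist[i][k] + dist[k][j]). The final matrix gives, for each (i, j), the minimum total weight of any directed path from i to j (possibly empty when i = j).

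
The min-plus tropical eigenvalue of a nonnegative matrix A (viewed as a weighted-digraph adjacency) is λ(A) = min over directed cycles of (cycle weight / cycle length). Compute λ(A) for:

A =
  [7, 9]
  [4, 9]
λ(A) = 13/2

Enumerate directed cycles and compute their means (weight / length). Sample:
  cycle 0 → 0: weight = 7, length = 1, mean = 7/1 ≈ 7.000
  cycle 1 → 1: weight = 9, length = 1, mean = 9/1 ≈ 9.000
  cycle 0 → 1 → 0: weight = 13, length = 2, mean = 13/2 ≈ 6.500
  cycle 1 → 0 → 1: weight = 13, length = 2, mean = 13/2 ≈ 6.500
Minimum mean = 6.500, attained e.g. along the cycle 0 → 1 → 0 with weight 13 and length 2. So λ(A) = 13/2 = 13/2.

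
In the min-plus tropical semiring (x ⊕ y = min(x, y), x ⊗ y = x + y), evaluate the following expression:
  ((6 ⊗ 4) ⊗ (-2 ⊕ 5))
((6 ⊗ 4) ⊗ (-2 ⊕ 5)) = 8

Expand innermost to outermost. Recall ⊕ takes the minimum of its arguments and ⊗ takes their sum. Working out the expression ((6 ⊗ 4) ⊗ (-2 ⊕ 5)) gives 8.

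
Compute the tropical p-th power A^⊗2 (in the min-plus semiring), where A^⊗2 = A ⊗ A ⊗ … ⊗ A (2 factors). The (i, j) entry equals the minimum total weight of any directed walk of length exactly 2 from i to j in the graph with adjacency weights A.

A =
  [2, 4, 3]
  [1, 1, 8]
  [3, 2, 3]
A^⊗2 =
  [4, 5, 5]
  [2, 2, 4]
  [3, 3, 6]

Each entry (A^⊗2)_ij equals the minimum over all length-2 walks i = v_0 → v_1 → … → v_2 = j of Σ_t A[v_t][v_{t+1}]. For example, for (i, j) = (0, 2) we minimise over 3 possible intermediate vertex sequences; the minimum is 5, attained along the walk 0 → 0 → 2.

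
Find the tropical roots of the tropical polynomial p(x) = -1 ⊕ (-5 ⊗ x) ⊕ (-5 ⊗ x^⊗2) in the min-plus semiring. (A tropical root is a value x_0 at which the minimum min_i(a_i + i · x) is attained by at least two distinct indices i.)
Roots: {0, 4}

Each tropical root is a break point of the lower envelope of the lines y = a_i + i · x (there are 3 lines, with slopes 0, 1, ..., 2). Only the lines that attain the minimum somewhere contribute to roots; other lines are dominated. Here the surviving (envelope) indices are i = 2, i = 1, i = 0.
Intersections between consecutive envelope lines give the roots: for adjacent envelope indices i < j the intersection is x = (a_i − a_j) / (j − i). Reading off the sorted break points: {0, 4}.
Verification: at each break x_0, at least two indices attain the minimum of min_i(a_i + i · x_0).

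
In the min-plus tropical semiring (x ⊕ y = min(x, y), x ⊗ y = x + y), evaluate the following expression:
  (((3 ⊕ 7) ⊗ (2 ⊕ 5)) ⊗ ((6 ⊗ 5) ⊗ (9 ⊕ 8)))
(((3 ⊕ 7) ⊗ (2 ⊕ 5)) ⊗ ((6 ⊗ 5) ⊗ (9 ⊕ 8))) = 24

Expand innermost to outermost. Recall ⊕ takes the minimum of its arguments and ⊗ takes their sum. Working out the expression (((3 ⊕ 7) ⊗ (2 ⊕ 5)) ⊗ ((6 ⊗ 5) ⊗ (9 ⊕ 8))) gives 24.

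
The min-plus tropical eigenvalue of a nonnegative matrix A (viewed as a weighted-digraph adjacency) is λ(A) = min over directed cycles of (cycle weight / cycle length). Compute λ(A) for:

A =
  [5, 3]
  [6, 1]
λ(A) = 1

Enumerate directed cycles and compute their means (weight / length). Sample:
  cycle 0 → 0: weight = 5, length = 1, mean = 5/1 ≈ 5.000
  cycle 1 → 1: weight = 1, length = 1, mean = 1/1 ≈ 1.000
  cycle 0 → 1 → 0: weight = 9, length = 2, mean = 9/2 ≈ 4.500
  cycle 1 → 0 → 1: weight = 9, length = 2, mean = 9/2 ≈ 4.500
Minimum mean = 1.000, attained e.g. along the cycle 1 → 1 with weight 1 and length 1. So λ(A) = 1/1 = 1.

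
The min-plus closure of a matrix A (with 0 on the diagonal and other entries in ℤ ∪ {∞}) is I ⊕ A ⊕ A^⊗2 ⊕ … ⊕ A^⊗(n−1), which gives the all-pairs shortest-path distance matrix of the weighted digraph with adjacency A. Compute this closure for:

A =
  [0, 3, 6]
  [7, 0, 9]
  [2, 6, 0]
Closure =
  [0, 3, 6]
  [7, 0, 9]
  [2, 5, 0]

This is the Floyd-Warshall all-pairs shortest-path computation. For each intermediate vertex k = 0, 1, …, 2, update dist[i][j] ← min(dist[i][j], dist[i][k] + dist[k][j]). The final matrix gives, for each (i, j), the minimum total weight of any directed path from i to j (possibly empty when i = j).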